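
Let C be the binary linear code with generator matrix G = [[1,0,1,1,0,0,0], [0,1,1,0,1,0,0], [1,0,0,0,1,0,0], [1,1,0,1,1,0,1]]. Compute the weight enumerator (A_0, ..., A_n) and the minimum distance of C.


Weight distribution: A_0 = 1, A_1 = 1, A_2 = 2, A_3 = 6, A_4 = 5, A_5 = 1. Minimum distance d = 1.

Enumerate all 2^4 = 16 messages m ∈ F_2^4.
For each, compute codeword c = mG in F_2^7, then tally its weight.
  m = 0000 → c = 0000000, weight = 0.
  m = 1000 → c = 1011000, weight = 3.
  m = 0100 → c = 0110100, weight = 3.
  m = 1100 → c = 1101100, weight = 4.
  m = 0010 → c = 1000100, weight = 2.
  m = 1010 → c = 0011100, weight = 3.
  m = 0110 → c = 1110000, weight = 3.
  m = 1110 → c = 0101000, weight = 2.
  m = 0001 → c = 1101101, weight = 5.
  m = 1001 → c = 0110101, weight = 4.
  m = 0101 → c = 1011001, weight = 4.
  m = 1101 → c = 0000001, weight = 1.
  m = 0011 → c = 0101001, weight = 3.
  m = 1011 → c = 1110001, weight = 4.
  m = 0111 → c = 0011101, weight = 4.
  m = 1111 → c = 1000101, weight = 3.
Tally weights:
  weight 0: 1 codewords.
  weight 1: 1 codewords.
  weight 2: 2 codewords.
  weight 3: 6 codewords.
  weight 4: 5 codewords.
  weight 5: 1 codewords.
Minimum distance d = smallest w > 0 with A_w > 0 = 1.
Sanity: Σ A_w = 16 = 2^4 = 16 ✓.


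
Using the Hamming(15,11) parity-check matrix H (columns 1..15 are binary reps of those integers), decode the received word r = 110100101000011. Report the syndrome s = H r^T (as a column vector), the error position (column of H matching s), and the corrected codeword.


s = (1, 0, 0, 0)^T, error position = 8, corrected codeword c = 110100111000011

Compute s = H r^T mod 2 one row at a time:
  s_1 = 0 + 1 + 0 + 0 + 0 + 0 + 1 + 1 = 3 ≡ 1 (mod 2).
  s_2 = 1 + 0 + 0 + 1 + 0 + 0 + 1 + 1 = 4 ≡ 0 (mod 2).
  s_3 = 1 + 0 + 0 + 1 + 0 + 0 + 1 + 1 = 4 ≡ 0 (mod 2).
  s_4 = 1 + 0 + 0 + 1 + 1 + 0 + 0 + 1 = 4 ≡ 0 (mod 2).
s = (1, 0, 0, 0)^T — this equals column 8 of H (binary 1000), so error is at position 8.
Correct: flip bit 8 of r = 110100101000011 to get c = 110100111000011.


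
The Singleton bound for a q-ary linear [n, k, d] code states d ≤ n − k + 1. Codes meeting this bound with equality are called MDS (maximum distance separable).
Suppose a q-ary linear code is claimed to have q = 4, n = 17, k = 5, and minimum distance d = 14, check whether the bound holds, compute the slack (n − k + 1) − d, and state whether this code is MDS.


Singleton RHS = n − k + 1 = 13, slack = -1, bound violated (no such code; not MDS).

Singleton bound: d ≤ n − k + 1.
Here n = 17, k = 5, so n − k + 1 = 13.
Given d = 14, check d ≤ 13: NO.
Slack = (n − k + 1) − d = -1.
The slack is negative: d = 14 exceeds n − k + 1 = 13 by 1, so the Singleton bound is violated and no linear [17, 5, 14]_4 code can exist. In particular it is not MDS (MDS requires d = n − k + 1 exactly).
Description: the claimed parameters are [17, 5, 14]_4; such a code would be impossible (violates the Singleton bound).


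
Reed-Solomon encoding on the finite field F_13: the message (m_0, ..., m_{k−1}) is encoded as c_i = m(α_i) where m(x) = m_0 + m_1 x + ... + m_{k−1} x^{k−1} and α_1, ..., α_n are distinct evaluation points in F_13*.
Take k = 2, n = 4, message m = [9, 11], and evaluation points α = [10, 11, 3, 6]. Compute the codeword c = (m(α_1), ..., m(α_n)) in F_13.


c = [2, 0, 3, 10]

Message polynomial: m(x) = 9 + 11·x (mod 13).
For each evaluation point α_i, compute m(α_i) mod 13:
  α_1 = 10: Horner steps 11 → 2, so m(10) = 2.
  α_2 = 11: Horner steps 11 → 0, so m(11) = 0.
  α_3 = 3: Horner steps 11 → 3, so m(3) = 3.
  α_4 = 6: Horner steps 11 → 10, so m(6) = 10.
Codeword c = [2, 0, 3, 10] ∈ F_13^4.


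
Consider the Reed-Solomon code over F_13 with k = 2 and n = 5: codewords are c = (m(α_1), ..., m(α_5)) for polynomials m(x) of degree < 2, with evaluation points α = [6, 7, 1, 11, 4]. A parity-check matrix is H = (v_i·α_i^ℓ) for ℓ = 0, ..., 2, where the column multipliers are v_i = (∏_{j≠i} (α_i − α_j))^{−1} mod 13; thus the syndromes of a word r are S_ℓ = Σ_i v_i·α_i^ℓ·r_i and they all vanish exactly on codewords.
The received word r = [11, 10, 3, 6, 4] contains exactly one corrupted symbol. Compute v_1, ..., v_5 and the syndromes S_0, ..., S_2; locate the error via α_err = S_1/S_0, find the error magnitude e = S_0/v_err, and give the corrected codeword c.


S = (1, 4, 3), error at position 5, error magnitude e = 4, c = [11, 10, 3, 6, 0].

Step 1: column multipliers v_i = (∏_{j≠i}(α_i − α_j))^{−1} mod 13.
  i = 1 (α = 6): (6−7)(6−1)(6−11)(6−4) = (−1)·5·(−5)·2 = 50 ≡ 11, so v_1 = 11^{−1} = 6 (mod 13).
  i = 2 (α = 7): (7−6)(7−1)(7−11)(7−4) = 1·6·(−4)·3 = −72 ≡ 6, so v_2 = 6^{−1} = 11 (mod 13).
  i = 3 (α = 1): (1−6)(1−7)(1−11)(1−4) = (−5)·(−6)·(−10)·(−3) = 900 ≡ 3, so v_3 = 3^{−1} = 9 (mod 13).
  i = 4 (α = 11): (11−6)(11−7)(11−1)(11−4) = 5·4·10·7 = 1400 ≡ 9, so v_4 = 9^{−1} = 3 (mod 13).
  i = 5 (α = 4): (4−6)(4−7)(4−1)(4−11) = (−2)·(−3)·3·(−7) = −126 ≡ 4, so v_5 = 4^{−1} = 10 (mod 13).
  v = [6, 11, 9, 3, 10].
Step 2: syndromes of r = [11, 10, 3, 6, 4] (all sums mod 13).
  S_0 = Σ v_i r_i = 6·11 + 11·10 + 9·3 + 3·6 + 10·4 = 261 ≡ 1.
  S_1 = Σ v_i α_i r_i = 6·6·11 + 11·7·10 + 9·1·3 + 3·11·6 + 10·4·4 = 1551 ≡ 4.
  α_i^2 mod 13 = [10, 10, 1, 4, 3].
  S_2 = Σ v_i α_i^2 r_i = 6·10·11 + 11·10·10 + 9·1·3 + 3·4·6 + 10·3·4 = 1979 ≡ 3.
  S = (1, 4, 3) ≠ 0, so r is not a codeword (an error is present).
Step 3: locate the error. For a single error e at position i, S_ℓ = v_i·e·α_i^ℓ, so α_err = S_1/S_0.
  S_0^{−1} = 1^{−1} = 1 (mod 13), so α_err = 4·1 = 4 ≡ 4 = α_5. Error position i = 5.
  Consistency check: S_2/S_1 = 3·10 = 30 ≡ 4 = α_err ✓ (single-error assumption holds).
Step 4: error magnitude e = S_0/v_5 = S_0·∏_{j≠5}(α_5 − α_j) = 1·4 = 4 ≡ 4 (mod 13).
Step 5: correct position 5: c_5 = r_5 − e = 4 − 4 ≡ 0 (mod 13). Hence c = [11, 10, 3, 6, 0].
  Check: interpolating c through the α_i gives m(x) = 4 + 12·x (degree < 2) with m(α_i) = c_i for every i, so c is indeed a codeword.


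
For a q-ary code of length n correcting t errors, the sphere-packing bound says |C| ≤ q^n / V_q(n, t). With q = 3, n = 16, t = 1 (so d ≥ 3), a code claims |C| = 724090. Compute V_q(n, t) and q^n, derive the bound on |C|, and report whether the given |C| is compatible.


V_q(n, t) = 33, q^n = 43046721, Hamming bound = 1304446, |C| = 724090 ≤ bound (satisfied).

Step 1: Compute V_q(n, t) = Σ_{j=0}^1 C(n, j) (q−1)^j.
  j = 0: C(16,0)·(2)^0 = 1·1 = 1.
  j = 1: C(16,1)·(2)^1 = 16·2 = 32.
  V_q(n, t) = 1 + 32 = 33.
Step 2: q^n = 3^16 = 43046721.
Step 3: Hamming bound ⌊q^n / V_q(n,t)⌋ = ⌊43046721/33⌋ = 1304446.
Step 4: Compare |C| = 724090 to 1304446: satisfied.
The claimed |C| lies below the Hamming bound.


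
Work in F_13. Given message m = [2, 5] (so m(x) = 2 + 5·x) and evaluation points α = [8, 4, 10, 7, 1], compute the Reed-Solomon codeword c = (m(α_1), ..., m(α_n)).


c = [3, 9, 0, 11, 7]

Message polynomial: m(x) = 2 + 5·x (mod 13).
For each evaluation point α_i, compute m(α_i) mod 13:
  α_1 = 8: Horner steps 5 → 3, so m(8) = 3.
  α_2 = 4: Horner steps 5 → 9, so m(4) = 9.
  α_3 = 10: Horner steps 5 → 0, so m(10) = 0.
  α_4 = 7: Horner steps 5 → 11, so m(7) = 11.
  α_5 = 1: Horner steps 5 → 7, so m(1) = 7.
Codeword c = [3, 9, 0, 11, 7] ∈ F_13^5.


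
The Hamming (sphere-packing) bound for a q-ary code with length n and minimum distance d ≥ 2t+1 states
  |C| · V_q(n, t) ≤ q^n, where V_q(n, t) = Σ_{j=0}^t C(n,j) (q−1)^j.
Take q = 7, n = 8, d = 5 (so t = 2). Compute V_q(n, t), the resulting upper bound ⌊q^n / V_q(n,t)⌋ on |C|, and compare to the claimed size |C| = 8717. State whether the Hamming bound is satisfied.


V_q(n, t) = 1057, q^n = 5764801, Hamming bound = 5453, |C| = 8717 > bound (violated).

Step 1: Compute V_q(n, t) = Σ_{j=0}^2 C(n, j) (q−1)^j.
  j = 0: C(8,0)·(6)^0 = 1·1 = 1.
  j = 1: C(8,1)·(6)^1 = 8·6 = 48.
  j = 2: C(8,2)·(6)^2 = 28·36 = 1008.
  V_q(n, t) = 1 + 48 + 1008 = 1057.
Step 2: q^n = 7^8 = 5764801.
Step 3: Hamming bound ⌊q^n / V_q(n,t)⌋ = ⌊5764801/1057⌋ = 5453.
Step 4: Compare |C| = 8717 to 5453: violated.
The claimed |C| lies above the Hamming bound, so no 7-ary code of length 8 with d ≥ 5 can have 8717 codewords.


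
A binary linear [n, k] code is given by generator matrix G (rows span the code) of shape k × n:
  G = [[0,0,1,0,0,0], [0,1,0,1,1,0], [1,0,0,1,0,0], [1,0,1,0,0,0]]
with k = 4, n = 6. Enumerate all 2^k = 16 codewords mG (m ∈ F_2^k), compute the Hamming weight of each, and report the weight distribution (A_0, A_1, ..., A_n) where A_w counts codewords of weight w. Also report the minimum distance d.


Weight distribution: A_0 = 1, A_1 = 3, A_2 = 4, A_3 = 4, A_4 = 3, A_5 = 1. Minimum distance d = 1.

Enumerate all 2^4 = 16 messages m ∈ F_2^4.
For each, compute codeword c = mG in F_2^6, then tally its weight.
  m = 0000 → c = 000000, weight = 0.
  m = 1000 → c = 001000, weight = 1.
  m = 0100 → c = 010110, weight = 3.
  m = 1100 → c = 011110, weight = 4.
  m = 0010 → c = 100100, weight = 2.
  m = 1010 → c = 101100, weight = 3.
  m = 0110 → c = 110010, weight = 3.
  m = 1110 → c = 111010, weight = 4.
  m = 0001 → c = 101000, weight = 2.
  m = 1001 → c = 100000, weight = 1.
  m = 0101 → c = 111110, weight = 5.
  m = 1101 → c = 110110, weight = 4.
  m = 0011 → c = 001100, weight = 2.
  m = 1011 → c = 000100, weight = 1.
  m = 0111 → c = 011010, weight = 3.
  m = 1111 → c = 010010, weight = 2.
Tally weights:
  weight 0: 1 codewords.
  weight 1: 3 codewords.
  weight 2: 4 codewords.
  weight 3: 4 codewords.
  weight 4: 3 codewords.
  weight 5: 1 codewords.
Minimum distance d = smallest w > 0 with A_w > 0 = 1.
Sanity: Σ A_w = 16 = 2^4 = 16 ✓.


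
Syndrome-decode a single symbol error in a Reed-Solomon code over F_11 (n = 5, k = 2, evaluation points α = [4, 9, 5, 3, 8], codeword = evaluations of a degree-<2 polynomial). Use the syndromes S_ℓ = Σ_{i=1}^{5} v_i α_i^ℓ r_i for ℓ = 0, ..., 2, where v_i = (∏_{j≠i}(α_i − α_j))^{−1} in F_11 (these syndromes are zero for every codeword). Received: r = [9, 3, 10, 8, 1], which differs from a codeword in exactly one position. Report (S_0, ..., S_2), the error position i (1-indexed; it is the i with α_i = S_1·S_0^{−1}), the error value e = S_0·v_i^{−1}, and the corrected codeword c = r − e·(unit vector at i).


S = (9, 6, 4), error at position 5, error magnitude e = 10, c = [9, 3, 10, 8, 2].

Step 1: column multipliers v_i = (∏_{j≠i}(α_i − α_j))^{−1} mod 11.
  i = 1 (α = 4): (4−9)(4−5)(4−3)(4−8) = (−5)·(−1)·1·(−4) = −20 ≡ 2, so v_1 = 2^{−1} = 6 (mod 11).
  i = 2 (α = 9): (9−4)(9−5)(9−3)(9−8) = 5·4·6·1 = 120 ≡ 10, so v_2 = 10^{−1} = 10 (mod 11).
  i = 3 (α = 5): (5−4)(5−9)(5−3)(5−8) = 1·(−4)·2·(−3) = 24 ≡ 2, so v_3 = 2^{−1} = 6 (mod 11).
  i = 4 (α = 3): (3−4)(3−9)(3−5)(3−8) = (−1)·(−6)·(−2)·(−5) = 60 ≡ 5, so v_4 = 5^{−1} = 9 (mod 11).
  i = 5 (α = 8): (8−4)(8−9)(8−5)(8−3) = 4·(−1)·3·5 = −60 ≡ 6, so v_5 = 6^{−1} = 2 (mod 11).
  v = [6, 10, 6, 9, 2].
Step 2: syndromes of r = [9, 3, 10, 8, 1] (all sums mod 11).
  S_0 = Σ v_i r_i = 6·9 + 10·3 + 6·10 + 9·8 + 2·1 = 218 ≡ 9.
  S_1 = Σ v_i α_i r_i = 6·4·9 + 10·9·3 + 6·5·10 + 9·3·8 + 2·8·1 = 1018 ≡ 6.
  α_i^2 mod 11 = [5, 4, 3, 9, 9].
  S_2 = Σ v_i α_i^2 r_i = 6·5·9 + 10·4·3 + 6·3·10 + 9·9·8 + 2·9·1 = 1236 ≡ 4.
  S = (9, 6, 4) ≠ 0, so r is not a codeword (an error is present).
Step 3: locate the error. For a single error e at position i, S_ℓ = v_i·e·α_i^ℓ, so α_err = S_1/S_0.
  S_0^{−1} = 9^{−1} = 5 (mod 11), so α_err = 6·5 = 30 ≡ 8 = α_5. Error position i = 5.
  Consistency check: S_2/S_1 = 4·2 = 8 ≡ 8 = α_err ✓ (single-error assumption holds).
Step 4: error magnitude e = S_0/v_5 = S_0·∏_{j≠5}(α_5 − α_j) = 9·6 = 54 ≡ 10 (mod 11).
Step 5: correct position 5: c_5 = r_5 − e = 1 − 10 ≡ 2 (mod 11). Hence c = [9, 3, 10, 8, 2].
  Check: interpolating c through the α_i gives m(x) = 5 + 1·x (degree < 2) with m(α_i) = c_i for every i, so c is indeed a codeword.


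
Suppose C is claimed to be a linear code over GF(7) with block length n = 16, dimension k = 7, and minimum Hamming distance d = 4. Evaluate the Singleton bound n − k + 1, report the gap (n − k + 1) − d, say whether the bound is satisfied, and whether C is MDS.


Singleton RHS = n − k + 1 = 10, slack = 6, bound satisfied, not MDS.

Singleton bound: d ≤ n − k + 1.
Here n = 16, k = 7, so n − k + 1 = 10.
Given d = 4, check d ≤ 10: YES.
Slack = (n − k + 1) − d = 6.
The code is NOT MDS (slack = 6 > 0).
Description: the claimed parameters are [16, 7, 4]_7; such a code would be non-MDS.


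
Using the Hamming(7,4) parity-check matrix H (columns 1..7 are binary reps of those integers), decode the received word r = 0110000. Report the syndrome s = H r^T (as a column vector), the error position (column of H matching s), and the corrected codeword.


s = (0, 0, 1)^T, error position = 1, corrected codeword c = 1110000

Compute s = H r^T mod 2 one row at a time:
  s_1 = 0 + 0 + 0 + 0 = 0 ≡ 0 (mod 2).
  s_2 = 1 + 1 + 0 + 0 = 2 ≡ 0 (mod 2).
  s_3 = 0 + 1 + 0 + 0 = 1 ≡ 1 (mod 2).
s = (0, 0, 1)^T — this equals column 1 of H (binary 001), so error is at position 1.
Correct: flip bit 1 of r = 0110000 to get c = 1110000.


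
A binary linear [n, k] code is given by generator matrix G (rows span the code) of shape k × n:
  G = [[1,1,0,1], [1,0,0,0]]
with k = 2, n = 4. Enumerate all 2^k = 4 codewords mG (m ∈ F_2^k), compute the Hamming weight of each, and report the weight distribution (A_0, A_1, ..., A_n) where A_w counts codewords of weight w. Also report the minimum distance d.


Weight distribution: A_0 = 1, A_1 = 1, A_2 = 1, A_3 = 1. Minimum distance d = 1.

Enumerate all 2^2 = 4 messages m ∈ F_2^2.
For each, compute codeword c = mG in F_2^4, then tally its weight.
  m = 00 → c = 0000, weight = 0.
  m = 10 → c = 1101, weight = 3.
  m = 01 → c = 1000, weight = 1.
  m = 11 → c = 0101, weight = 2.
Tally weights:
  weight 0: 1 codewords.
  weight 1: 1 codewords.
  weight 2: 1 codewords.
  weight 3: 1 codewords.
Minimum distance d = smallest w > 0 with A_w > 0 = 1.
Sanity: Σ A_w = 4 = 2^2 = 4 ✓.


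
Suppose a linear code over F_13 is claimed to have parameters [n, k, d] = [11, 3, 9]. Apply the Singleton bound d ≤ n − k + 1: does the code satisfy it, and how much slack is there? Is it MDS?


Singleton RHS = n − k + 1 = 9, slack = 0, bound satisfied, MDS.

Singleton bound: d ≤ n − k + 1.
Here n = 11, k = 3, so n − k + 1 = 9.
Given d = 9, check d ≤ 9: YES.
Slack = (n − k + 1) − d = 0.
The code is MDS (slack = 0).
Description: the claimed parameters are [11, 3, 9]_13; such a code would be MDS (meets Singleton bound).


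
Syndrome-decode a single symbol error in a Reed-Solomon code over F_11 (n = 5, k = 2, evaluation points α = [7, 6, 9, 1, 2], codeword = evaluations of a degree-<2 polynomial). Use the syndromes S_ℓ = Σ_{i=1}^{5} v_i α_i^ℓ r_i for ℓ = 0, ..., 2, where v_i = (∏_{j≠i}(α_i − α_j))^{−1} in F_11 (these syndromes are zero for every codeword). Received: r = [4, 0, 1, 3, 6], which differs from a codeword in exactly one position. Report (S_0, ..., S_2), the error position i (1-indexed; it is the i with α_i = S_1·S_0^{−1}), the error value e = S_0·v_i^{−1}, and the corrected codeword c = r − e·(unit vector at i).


S = (5, 5, 5), error at position 4, error magnitude e = 1, c = [4, 0, 1, 2, 6].

Step 1: column multipliers v_i = (∏_{j≠i}(α_i − α_j))^{−1} mod 11.
  i = 1 (α = 7): (7−6)(7−9)(7−1)(7−2) = 1·(−2)·6·5 = −60 ≡ 6, so v_1 = 6^{−1} = 2 (mod 11).
  i = 2 (α = 6): (6−7)(6−9)(6−1)(6−2) = (−1)·(−3)·5·4 = 60 ≡ 5, so v_2 = 5^{−1} = 9 (mod 11).
  i = 3 (α = 9): (9−7)(9−6)(9−1)(9−2) = 2·3·8·7 = 336 ≡ 6, so v_3 = 6^{−1} = 2 (mod 11).
  i = 4 (α = 1): (1−7)(1−6)(1−9)(1−2) = (−6)·(−5)·(−8)·(−1) = 240 ≡ 9, so v_4 = 9^{−1} = 5 (mod 11).
  i = 5 (α = 2): (2−7)(2−6)(2−9)(2−1) = (−5)·(−4)·(−7)·1 = −140 ≡ 3, so v_5 = 3^{−1} = 4 (mod 11).
  v = [2, 9, 2, 5, 4].
Step 2: syndromes of r = [4, 0, 1, 3, 6] (all sums mod 11).
  S_0 = Σ v_i r_i = 2·4 + 9·0 + 2·1 + 5·3 + 4·6 = 49 ≡ 5.
  S_1 = Σ v_i α_i r_i = 2·7·4 + 9·6·0 + 2·9·1 + 5·1·3 + 4·2·6 = 137 ≡ 5.
  α_i^2 mod 11 = [5, 3, 4, 1, 4].
  S_2 = Σ v_i α_i^2 r_i = 2·5·4 + 9·3·0 + 2·4·1 + 5·1·3 + 4·4·6 = 159 ≡ 5.
  S = (5, 5, 5) ≠ 0, so r is not a codeword (an error is present).
Step 3: locate the error. For a single error e at position i, S_ℓ = v_i·e·α_i^ℓ, so α_err = S_1/S_0.
  S_0^{−1} = 5^{−1} = 9 (mod 11), so α_err = 5·9 = 45 ≡ 1 = α_4. Error position i = 4.
  Consistency check: S_2/S_1 = 5·9 = 45 ≡ 1 = α_err ✓ (single-error assumption holds).
Step 4: error magnitude e = S_0/v_4 = S_0·∏_{j≠4}(α_4 − α_j) = 5·9 = 45 ≡ 1 (mod 11).
Step 5: correct position 4: c_4 = r_4 − e = 3 − 1 ≡ 2 (mod 11). Hence c = [4, 0, 1, 2, 6].
  Check: interpolating c through the α_i gives m(x) = 9 + 4·x (degree < 2) with m(α_i) = c_i for every i, so c is indeed a codeword.


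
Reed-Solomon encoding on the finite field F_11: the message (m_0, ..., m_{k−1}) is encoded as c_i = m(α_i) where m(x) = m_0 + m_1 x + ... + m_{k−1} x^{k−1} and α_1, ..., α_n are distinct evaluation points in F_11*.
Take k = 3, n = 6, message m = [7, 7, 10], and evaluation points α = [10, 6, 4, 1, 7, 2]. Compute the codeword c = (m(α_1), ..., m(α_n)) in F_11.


c = [10, 2, 8, 2, 7, 6]

Message polynomial: m(x) = 7 + 7·x + 10·x^2 (mod 11).
For each evaluation point α_i, compute m(α_i) mod 11:
  α_1 = 10: Horner steps 10 → 8 → 10, so m(10) = 10.
  α_2 = 6: Horner steps 10 → 1 → 2, so m(6) = 2.
  α_3 = 4: Horner steps 10 → 3 → 8, so m(4) = 8.
  α_4 = 1: Horner steps 10 → 6 → 2, so m(1) = 2.
  α_5 = 7: Horner steps 10 → 0 → 7, so m(7) = 7.
  α_6 = 2: Horner steps 10 → 5 → 6, so m(2) = 6.
Codeword c = [10, 2, 8, 2, 7, 6] ∈ F_11^6.


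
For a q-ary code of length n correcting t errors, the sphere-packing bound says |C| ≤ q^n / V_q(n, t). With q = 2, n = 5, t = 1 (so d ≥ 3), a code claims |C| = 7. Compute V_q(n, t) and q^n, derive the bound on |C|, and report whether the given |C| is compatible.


V_q(n, t) = 6, q^n = 32, Hamming bound = 5, |C| = 7 > bound (violated).

Step 1: Compute V_q(n, t) = Σ_{j=0}^1 C(n, j) (q−1)^j.
  j = 0: C(5,0)·(1)^0 = 1·1 = 1.
  j = 1: C(5,1)·(1)^1 = 5·1 = 5.
  V_q(n, t) = 1 + 5 = 6.
Step 2: q^n = 2^5 = 32.
Step 3: Hamming bound ⌊q^n / V_q(n,t)⌋ = ⌊32/6⌋ = 5.
Step 4: Compare |C| = 7 to 5: violated.
The claimed |C| lies above the Hamming bound, so no 2-ary code of length 5 with d ≥ 3 can have 7 codewords.


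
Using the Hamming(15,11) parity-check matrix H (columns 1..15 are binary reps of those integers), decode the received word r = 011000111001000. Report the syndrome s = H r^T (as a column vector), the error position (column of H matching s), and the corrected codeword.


s = (1, 0, 1, 1)^T, error position = 11, corrected codeword c = 011000111011000

Compute s = H r^T mod 2 one row at a time:
  s_1 = 1 + 1 + 0 + 0 + 1 + 0 + 0 + 0 = 3 ≡ 1 (mod 2).
  s_2 = 0 + 0 + 0 + 1 + 1 + 0 + 0 + 0 = 2 ≡ 0 (mod 2).
  s_3 = 1 + 1 + 0 + 1 + 0 + 0 + 0 + 0 = 3 ≡ 1 (mod 2).
  s_4 = 0 + 1 + 0 + 1 + 1 + 0 + 0 + 0 = 3 ≡ 1 (mod 2).
s = (1, 0, 1, 1)^T — this equals column 11 of H (binary 1011), so error is at position 11.
Correct: flip bit 11 of r = 011000111001000 to get c = 011000111011000.


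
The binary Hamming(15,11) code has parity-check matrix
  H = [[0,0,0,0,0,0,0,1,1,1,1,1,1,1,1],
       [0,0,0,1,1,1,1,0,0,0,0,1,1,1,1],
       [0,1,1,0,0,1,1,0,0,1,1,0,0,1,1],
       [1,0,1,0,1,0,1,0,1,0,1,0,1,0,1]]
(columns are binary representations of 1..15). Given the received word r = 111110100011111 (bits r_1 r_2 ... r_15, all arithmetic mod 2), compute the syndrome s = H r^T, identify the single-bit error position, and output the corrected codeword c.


s = (1, 1, 0, 1)^T, error position = 13, corrected codeword c = 111110100011011

Compute s = H r^T mod 2 one row at a time:
  s_1 = 0 + 0 + 0 + 1 + 1 + 1 + 1 + 1 = 5 ≡ 1 (mod 2).
  s_2 = 1 + 1 + 0 + 1 + 1 + 1 + 1 + 1 = 7 ≡ 1 (mod 2).
  s_3 = 1 + 1 + 0 + 1 + 0 + 1 + 1 + 1 = 6 ≡ 0 (mod 2).
  s_4 = 1 + 1 + 1 + 1 + 0 + 1 + 1 + 1 = 7 ≡ 1 (mod 2).
s = (1, 1, 0, 1)^T — this equals column 13 of H (binary 1101), so error is at position 13.
Correct: flip bit 13 of r = 111110100011111 to get c = 111110100011011.


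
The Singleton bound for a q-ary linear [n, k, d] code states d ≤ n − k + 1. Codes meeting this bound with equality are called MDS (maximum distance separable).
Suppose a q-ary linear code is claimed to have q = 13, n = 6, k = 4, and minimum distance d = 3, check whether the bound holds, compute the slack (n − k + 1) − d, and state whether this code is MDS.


Singleton RHS = n − k + 1 = 3, slack = 0, bound satisfied, MDS.

Singleton bound: d ≤ n − k + 1.
Here n = 6, k = 4, so n − k + 1 = 3.
Given d = 3, check d ≤ 3: YES.
Slack = (n − k + 1) − d = 0.
The code is MDS (slack = 0).
Description: the claimed parameters are [6, 4, 3]_13; such a code would be MDS (meets Singleton bound).


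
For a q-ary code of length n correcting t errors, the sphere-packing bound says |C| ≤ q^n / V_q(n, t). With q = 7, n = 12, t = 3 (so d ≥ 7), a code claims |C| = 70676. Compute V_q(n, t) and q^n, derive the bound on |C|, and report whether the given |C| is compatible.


V_q(n, t) = 49969, q^n = 13841287201, Hamming bound = 276997, |C| = 70676 ≤ bound (satisfied).

Step 1: Compute V_q(n, t) = Σ_{j=0}^3 C(n, j) (q−1)^j.
  j = 0: C(12,0)·(6)^0 = 1·1 = 1.
  j = 1: C(12,1)·(6)^1 = 12·6 = 72.
  j = 2: C(12,2)·(6)^2 = 66·36 = 2376.
  j = 3: C(12,3)·(6)^3 = 220·216 = 47520.
  V_q(n, t) = 1 + 72 + 2376 + 47520 = 49969.
Step 2: q^n = 7^12 = 13841287201.
Step 3: Hamming bound ⌊q^n / V_q(n,t)⌋ = ⌊13841287201/49969⌋ = 276997.
Step 4: Compare |C| = 70676 to 276997: satisfied.
The claimed |C| lies below the Hamming bound.


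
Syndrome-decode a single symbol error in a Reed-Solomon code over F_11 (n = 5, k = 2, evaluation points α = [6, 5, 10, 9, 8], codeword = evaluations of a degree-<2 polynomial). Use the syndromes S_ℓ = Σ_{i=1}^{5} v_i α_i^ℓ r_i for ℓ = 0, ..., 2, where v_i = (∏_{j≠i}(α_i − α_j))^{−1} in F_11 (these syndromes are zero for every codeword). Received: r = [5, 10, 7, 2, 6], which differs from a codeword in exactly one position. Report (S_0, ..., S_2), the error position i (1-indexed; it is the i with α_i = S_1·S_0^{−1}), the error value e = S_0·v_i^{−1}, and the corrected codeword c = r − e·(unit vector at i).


S = (10, 2, 7), error at position 4, error magnitude e = 1, c = [5, 10, 7, 1, 6].

Step 1: column multipliers v_i = (∏_{j≠i}(α_i − α_j))^{−1} mod 11.
  i = 1 (α = 6): (6−5)(6−10)(6−9)(6−8) = 1·(−4)·(−3)·(−2) = −24 ≡ 9, so v_1 = 9^{−1} = 5 (mod 11).
  i = 2 (α = 5): (5−6)(5−10)(5−9)(5−8) = (−1)·(−5)·(−4)·(−3) = 60 ≡ 5, so v_2 = 5^{−1} = 9 (mod 11).
  i = 3 (α = 10): (10−6)(10−5)(10−9)(10−8) = 4·5·1·2 = 40 ≡ 7, so v_3 = 7^{−1} = 8 (mod 11).
  i = 4 (α = 9): (9−6)(9−5)(9−10)(9−8) = 3·4·(−1)·1 = −12 ≡ 10, so v_4 = 10^{−1} = 10 (mod 11).
  i = 5 (α = 8): (8−6)(8−5)(8−10)(8−9) = 2·3·(−2)·(−1) = 12 ≡ 1, so v_5 = 1^{−1} = 1 (mod 11).
  v = [5, 9, 8, 10, 1].
Step 2: syndromes of r = [5, 10, 7, 2, 6] (all sums mod 11).
  S_0 = Σ v_i r_i = 5·5 + 9·10 + 8·7 + 10·2 + 1·6 = 197 ≡ 10.
  S_1 = Σ v_i α_i r_i = 5·6·5 + 9·5·10 + 8·10·7 + 10·9·2 + 1·8·6 = 1388 ≡ 2.
  α_i^2 mod 11 = [3, 3, 1, 4, 9].
  S_2 = Σ v_i α_i^2 r_i = 5·3·5 + 9·3·10 + 8·1·7 + 10·4·2 + 1·9·6 = 535 ≡ 7.
  S = (10, 2, 7) ≠ 0, so r is not a codeword (an error is present).
Step 3: locate the error. For a single error e at position i, S_ℓ = v_i·e·α_i^ℓ, so α_err = S_1/S_0.
  S_0^{−1} = 10^{−1} = 10 (mod 11), so α_err = 2·10 = 20 ≡ 9 = α_4. Error position i = 4.
  Consistency check: S_2/S_1 = 7·6 = 42 ≡ 9 = α_err ✓ (single-error assumption holds).
Step 4: error magnitude e = S_0/v_4 = S_0·∏_{j≠4}(α_4 − α_j) = 10·10 = 100 ≡ 1 (mod 11).
Step 5: correct position 4: c_4 = r_4 − e = 2 − 1 ≡ 1 (mod 11). Hence c = [5, 10, 7, 1, 6].
  Check: interpolating c through the α_i gives m(x) = 2 + 6·x (degree < 2) with m(α_i) = c_i for every i, so c is indeed a codeword.


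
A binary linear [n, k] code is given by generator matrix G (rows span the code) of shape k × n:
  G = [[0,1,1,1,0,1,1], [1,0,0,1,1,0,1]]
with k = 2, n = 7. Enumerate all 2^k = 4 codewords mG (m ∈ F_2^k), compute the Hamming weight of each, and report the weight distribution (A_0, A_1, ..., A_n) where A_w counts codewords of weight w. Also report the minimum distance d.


Weight distribution: A_0 = 1, A_4 = 1, A_5 = 2. Minimum distance d = 4.

Enumerate all 2^2 = 4 messages m ∈ F_2^2.
For each, compute codeword c = mG in F_2^7, then tally its weight.
  m = 00 → c = 0000000, weight = 0.
  m = 10 → c = 0111011, weight = 5.
  m = 01 → c = 1001101, weight = 4.
  m = 11 → c = 1110110, weight = 5.
Tally weights:
  weight 0: 1 codewords.
  weight 4: 1 codewords.
  weight 5: 2 codewords.
Minimum distance d = smallest w > 0 with A_w > 0 = 4.
Sanity: Σ A_w = 4 = 2^2 = 4 ✓.


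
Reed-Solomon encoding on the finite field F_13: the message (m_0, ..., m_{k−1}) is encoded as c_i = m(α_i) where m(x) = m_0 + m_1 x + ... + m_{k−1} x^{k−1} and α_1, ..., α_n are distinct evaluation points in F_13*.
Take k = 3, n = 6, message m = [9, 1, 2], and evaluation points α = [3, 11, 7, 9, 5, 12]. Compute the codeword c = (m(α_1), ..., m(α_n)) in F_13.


c = [4, 2, 10, 11, 12, 10]

Message polynomial: m(x) = 9 + 1·x + 2·x^2 (mod 13).
For each evaluation point α_i, compute m(α_i) mod 13:
  α_1 = 3: Horner steps 2 → 7 → 4, so m(3) = 4.
  α_2 = 11: Horner steps 2 → 10 → 2, so m(11) = 2.
  α_3 = 7: Horner steps 2 → 2 → 10, so m(7) = 10.
  α_4 = 9: Horner steps 2 → 6 → 11, so m(9) = 11.
  α_5 = 5: Horner steps 2 → 11 → 12, so m(5) = 12.
  α_6 = 12: Horner steps 2 → 12 → 10, so m(12) = 10.
Codeword c = [4, 2, 10, 11, 12, 10] ∈ F_13^6.


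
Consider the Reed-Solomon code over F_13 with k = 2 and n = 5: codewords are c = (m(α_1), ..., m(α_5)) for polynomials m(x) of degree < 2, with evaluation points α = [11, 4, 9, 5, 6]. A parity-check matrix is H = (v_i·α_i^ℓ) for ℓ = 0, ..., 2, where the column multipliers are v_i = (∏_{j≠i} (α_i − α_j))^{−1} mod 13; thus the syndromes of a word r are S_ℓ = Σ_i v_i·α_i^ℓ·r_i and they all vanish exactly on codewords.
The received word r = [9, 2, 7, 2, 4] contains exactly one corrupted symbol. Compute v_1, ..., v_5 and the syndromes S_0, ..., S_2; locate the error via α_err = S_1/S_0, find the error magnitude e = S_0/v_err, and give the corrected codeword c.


S = (6, 4, 7), error at position 4, error magnitude e = 12, c = [9, 2, 7, 3, 4].

Step 1: column multipliers v_i = (∏_{j≠i}(α_i − α_j))^{−1} mod 13.
  i = 1 (α = 11): (11−4)(11−9)(11−5)(11−6) = 7·2·6·5 = 420 ≡ 4, so v_1 = 4^{−1} = 10 (mod 13).
  i = 2 (α = 4): (4−11)(4−9)(4−5)(4−6) = (−7)·(−5)·(−1)·(−2) = 70 ≡ 5, so v_2 = 5^{−1} = 8 (mod 13).
  i = 3 (α = 9): (9−11)(9−4)(9−5)(9−6) = (−2)·5·4·3 = −120 ≡ 10, so v_3 = 10^{−1} = 4 (mod 13).
  i = 4 (α = 5): (5−11)(5−4)(5−9)(5−6) = (−6)·1·(−4)·(−1) = −24 ≡ 2, so v_4 = 2^{−1} = 7 (mod 13).
  i = 5 (α = 6): (6−11)(6−4)(6−9)(6−5) = (−5)·2·(−3)·1 = 30 ≡ 4, so v_5 = 4^{−1} = 10 (mod 13).
  v = [10, 8, 4, 7, 10].
Step 2: syndromes of r = [9, 2, 7, 2, 4] (all sums mod 13).
  S_0 = Σ v_i r_i = 10·9 + 8·2 + 4·7 + 7·2 + 10·4 = 188 ≡ 6.
  S_1 = Σ v_i α_i r_i = 10·11·9 + 8·4·2 + 4·9·7 + 7·5·2 + 10·6·4 = 1616 ≡ 4.
  α_i^2 mod 13 = [4, 3, 3, 12, 10].
  S_2 = Σ v_i α_i^2 r_i = 10·4·9 + 8·3·2 + 4·3·7 + 7·12·2 + 10·10·4 = 1060 ≡ 7.
  S = (6, 4, 7) ≠ 0, so r is not a codeword (an error is present).
Step 3: locate the error. For a single error e at position i, S_ℓ = v_i·e·α_i^ℓ, so α_err = S_1/S_0.
  S_0^{−1} = 6^{−1} = 11 (mod 13), so α_err = 4·11 = 44 ≡ 5 = α_4. Error position i = 4.
  Consistency check: S_2/S_1 = 7·10 = 70 ≡ 5 = α_err ✓ (single-error assumption holds).
Step 4: error magnitude e = S_0/v_4 = S_0·∏_{j≠4}(α_4 − α_j) = 6·2 = 12 ≡ 12 (mod 13).
Step 5: correct position 4: c_4 = r_4 − e = 2 − 12 ≡ 3 (mod 13). Hence c = [9, 2, 7, 3, 4].
  Check: interpolating c through the α_i gives m(x) = 11 + 1·x (degree < 2) with m(α_i) = c_i for every i, so c is indeed a codeword.


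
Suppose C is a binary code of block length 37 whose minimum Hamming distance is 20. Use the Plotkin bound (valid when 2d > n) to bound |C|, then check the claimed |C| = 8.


Plotkin bound M ≤ 12; given |C| = 8 ≤ bound (satisfied).

Check applicability: 2d = 40, n = 37.
2d − n = 3 > 0, so Plotkin applies.
Compute d/(2d−n) = 20/3 ≈ 6.6667.
⌊d/(2d−n)⌋ = 6.
Plotkin bound: M ≤ 2·6 = 12.
Given |C| = 8, check: satisfied.
This |C| is below the Plotkin bound.


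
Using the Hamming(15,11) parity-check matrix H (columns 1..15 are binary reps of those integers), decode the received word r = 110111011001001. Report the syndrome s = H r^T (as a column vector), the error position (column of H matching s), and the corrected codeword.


s = (0, 1, 1, 0)^T, error position = 6, corrected codeword c = 110110011001001

Compute s = H r^T mod 2 one row at a time:
  s_1 = 1 + 1 + 0 + 0 + 1 + 0 + 0 + 1 = 4 ≡ 0 (mod 2).
  s_2 = 1 + 1 + 1 + 0 + 1 + 0 + 0 + 1 = 5 ≡ 1 (mod 2).
  s_3 = 1 + 0 + 1 + 0 + 0 + 0 + 0 + 1 = 3 ≡ 1 (mod 2).
  s_4 = 1 + 0 + 1 + 0 + 1 + 0 + 0 + 1 = 4 ≡ 0 (mod 2).
s = (0, 1, 1, 0)^T — this equals column 6 of H (binary 0110), so error is at position 6.
Correct: flip bit 6 of r = 110111011001001 to get c = 110110011001001.


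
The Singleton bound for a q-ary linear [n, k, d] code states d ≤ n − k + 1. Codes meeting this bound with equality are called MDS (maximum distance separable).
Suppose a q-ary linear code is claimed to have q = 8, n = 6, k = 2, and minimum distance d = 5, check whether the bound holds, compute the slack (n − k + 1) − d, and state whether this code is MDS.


Singleton RHS = n − k + 1 = 5, slack = 0, bound satisfied, MDS.

Singleton bound: d ≤ n − k + 1.
Here n = 6, k = 2, so n − k + 1 = 5.
Given d = 5, check d ≤ 5: YES.
Slack = (n − k + 1) − d = 0.
The code is MDS (slack = 0).
Description: the claimed parameters are [6, 2, 5]_8; such a code would be MDS (meets Singleton bound).


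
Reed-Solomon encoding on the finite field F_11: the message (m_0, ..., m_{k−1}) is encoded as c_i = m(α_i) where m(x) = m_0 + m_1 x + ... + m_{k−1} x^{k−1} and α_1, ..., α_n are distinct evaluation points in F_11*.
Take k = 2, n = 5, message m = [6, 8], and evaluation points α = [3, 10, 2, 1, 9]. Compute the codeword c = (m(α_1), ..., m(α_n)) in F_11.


c = [8, 9, 0, 3, 1]

Message polynomial: m(x) = 6 + 8·x (mod 11).
For each evaluation point α_i, compute m(α_i) mod 11:
  α_1 = 3: Horner steps 8 → 8, so m(3) = 8.
  α_2 = 10: Horner steps 8 → 9, so m(10) = 9.
  α_3 = 2: Horner steps 8 → 0, so m(2) = 0.
  α_4 = 1: Horner steps 8 → 3, so m(1) = 3.
  α_5 = 9: Horner steps 8 → 1, so m(9) = 1.
Codeword c = [8, 9, 0, 3, 1] ∈ F_11^5.


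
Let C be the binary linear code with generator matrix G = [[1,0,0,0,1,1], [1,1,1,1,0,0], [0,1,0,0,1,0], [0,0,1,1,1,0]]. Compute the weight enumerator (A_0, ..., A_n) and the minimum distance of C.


Weight distribution: A_0 = 1, A_1 = 1, A_2 = 3, A_3 = 6, A_4 = 3, A_5 = 1, A_6 = 1. Minimum distance d = 1.

Enumerate all 2^4 = 16 messages m ∈ F_2^4.
For each, compute codeword c = mG in F_2^6, then tally its weight.
  m = 0000 → c = 000000, weight = 0.
  m = 1000 → c = 100011, weight = 3.
  m = 0100 → c = 111100, weight = 4.
  m = 1100 → c = 011111, weight = 5.
  m = 0010 → c = 010010, weight = 2.
  m = 1010 → c = 110001, weight = 3.
  m = 0110 → c = 101110, weight = 4.
  m = 1110 → c = 001101, weight = 3.
  m = 0001 → c = 001110, weight = 3.
  m = 1001 → c = 101101, weight = 4.
  m = 0101 → c = 110010, weight = 3.
  m = 1101 → c = 010001, weight = 2.
  m = 0011 → c = 011100, weight = 3.
  m = 1011 → c = 111111, weight = 6.
  m = 0111 → c = 100000, weight = 1.
  m = 1111 → c = 000011, weight = 2.
Tally weights:
  weight 0: 1 codewords.
  weight 1: 1 codewords.
  weight 2: 3 codewords.
  weight 3: 6 codewords.
  weight 4: 3 codewords.
  weight 5: 1 codewords.
  weight 6: 1 codewords.
Minimum distance d = smallest w > 0 with A_w > 0 = 1.
Sanity: Σ A_w = 16 = 2^4 = 16 ✓.


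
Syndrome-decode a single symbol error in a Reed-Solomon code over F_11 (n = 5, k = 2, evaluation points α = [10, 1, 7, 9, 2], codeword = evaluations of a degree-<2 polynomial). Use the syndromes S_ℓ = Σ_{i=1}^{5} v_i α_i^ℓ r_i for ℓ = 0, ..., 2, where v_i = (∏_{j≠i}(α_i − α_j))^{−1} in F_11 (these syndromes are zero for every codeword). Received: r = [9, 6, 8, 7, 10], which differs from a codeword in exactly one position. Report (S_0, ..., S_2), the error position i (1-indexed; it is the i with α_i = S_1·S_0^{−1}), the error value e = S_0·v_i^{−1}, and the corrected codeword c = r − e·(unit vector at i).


S = (10, 2, 7), error at position 4, error magnitude e = 2, c = [9, 6, 8, 5, 10].

Step 1: column multipliers v_i = (∏_{j≠i}(α_i − α_j))^{−1} mod 11.
  i = 1 (α = 10): (10−1)(10−7)(10−9)(10−2) = 9·3·1·8 = 216 ≡ 7, so v_1 = 7^{−1} = 8 (mod 11).
  i = 2 (α = 1): (1−10)(1−7)(1−9)(1−2) = (−9)·(−6)·(−8)·(−1) = 432 ≡ 3, so v_2 = 3^{−1} = 4 (mod 11).
  i = 3 (α = 7): (7−10)(7−1)(7−9)(7−2) = (−3)·6·(−2)·5 = 180 ≡ 4, so v_3 = 4^{−1} = 3 (mod 11).
  i = 4 (α = 9): (9−10)(9−1)(9−7)(9−2) = (−1)·8·2·7 = −112 ≡ 9, so v_4 = 9^{−1} = 5 (mod 11).
  i = 5 (α = 2): (2−10)(2−1)(2−7)(2−9) = (−8)·1·(−5)·(−7) = −280 ≡ 6, so v_5 = 6^{−1} = 2 (mod 11).
  v = [8, 4, 3, 5, 2].
Step 2: syndromes of r = [9, 6, 8, 7, 10] (all sums mod 11).
  S_0 = Σ v_i r_i = 8·9 + 4·6 + 3·8 + 5·7 + 2·10 = 175 ≡ 10.
  S_1 = Σ v_i α_i r_i = 8·10·9 + 4·1·6 + 3·7·8 + 5·9·7 + 2·2·10 = 1267 ≡ 2.
  α_i^2 mod 11 = [1, 1, 5, 4, 4].
  S_2 = Σ v_i α_i^2 r_i = 8·1·9 + 4·1·6 + 3·5·8 + 5·4·7 + 2·4·10 = 436 ≡ 7.
  S = (10, 2, 7) ≠ 0, so r is not a codeword (an error is present).
Step 3: locate the error. For a single error e at position i, S_ℓ = v_i·e·α_i^ℓ, so α_err = S_1/S_0.
  S_0^{−1} = 10^{−1} = 10 (mod 11), so α_err = 2·10 = 20 ≡ 9 = α_4. Error position i = 4.
  Consistency check: S_2/S_1 = 7·6 = 42 ≡ 9 = α_err ✓ (single-error assumption holds).
Step 4: error magnitude e = S_0/v_4 = S_0·∏_{j≠4}(α_4 − α_j) = 10·9 = 90 ≡ 2 (mod 11).
Step 5: correct position 4: c_4 = r_4 − e = 7 − 2 ≡ 5 (mod 11). Hence c = [9, 6, 8, 5, 10].
  Check: interpolating c through the α_i gives m(x) = 2 + 4·x (degree < 2) with m(α_i) = c_i for every i, so c is indeed a codeword.


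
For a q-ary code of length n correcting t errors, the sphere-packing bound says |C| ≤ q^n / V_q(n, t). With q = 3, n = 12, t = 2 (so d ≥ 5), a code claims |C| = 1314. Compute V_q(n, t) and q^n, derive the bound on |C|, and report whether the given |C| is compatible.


V_q(n, t) = 289, q^n = 531441, Hamming bound = 1838, |C| = 1314 ≤ bound (satisfied).

Step 1: Compute V_q(n, t) = Σ_{j=0}^2 C(n, j) (q−1)^j.
  j = 0: C(12,0)·(2)^0 = 1·1 = 1.
  j = 1: C(12,1)·(2)^1 = 12·2 = 24.
  j = 2: C(12,2)·(2)^2 = 66·4 = 264.
  V_q(n, t) = 1 + 24 + 264 = 289.
Step 2: q^n = 3^12 = 531441.
Step 3: Hamming bound ⌊q^n / V_q(n,t)⌋ = ⌊531441/289⌋ = 1838.
Step 4: Compare |C| = 1314 to 1838: satisfied.
The claimed |C| lies below the Hamming bound.


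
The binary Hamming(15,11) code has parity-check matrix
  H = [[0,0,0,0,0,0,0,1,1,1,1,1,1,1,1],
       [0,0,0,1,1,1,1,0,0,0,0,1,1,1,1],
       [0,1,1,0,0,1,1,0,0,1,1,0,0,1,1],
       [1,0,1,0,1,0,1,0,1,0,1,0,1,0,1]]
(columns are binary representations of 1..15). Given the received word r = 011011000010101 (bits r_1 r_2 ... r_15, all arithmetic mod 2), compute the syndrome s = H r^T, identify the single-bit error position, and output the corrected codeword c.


s = (1, 0, 1, 1)^T, error position = 11, corrected codeword c = 011011000000101

Compute s = H r^T mod 2 one row at a time:
  s_1 = 0 + 0 + 0 + 1 + 0 + 1 + 0 + 1 = 3 ≡ 1 (mod 2).
  s_2 = 0 + 1 + 1 + 0 + 0 + 1 + 0 + 1 = 4 ≡ 0 (mod 2).
  s_3 = 1 + 1 + 1 + 0 + 0 + 1 + 0 + 1 = 5 ≡ 1 (mod 2).
  s_4 = 0 + 1 + 1 + 0 + 0 + 1 + 1 + 1 = 5 ≡ 1 (mod 2).
s = (1, 0, 1, 1)^T — this equals column 11 of H (binary 1011), so error is at position 11.
Correct: flip bit 11 of r = 011011000010101 to get c = 011011000000101.


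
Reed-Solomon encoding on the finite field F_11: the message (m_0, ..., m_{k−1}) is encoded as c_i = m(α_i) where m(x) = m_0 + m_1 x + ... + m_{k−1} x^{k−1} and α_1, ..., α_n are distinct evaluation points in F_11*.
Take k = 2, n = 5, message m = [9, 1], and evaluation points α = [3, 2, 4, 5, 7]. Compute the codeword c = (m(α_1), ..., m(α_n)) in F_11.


c = [1, 0, 2, 3, 5]

Message polynomial: m(x) = 9 + 1·x (mod 11).
For each evaluation point α_i, compute m(α_i) mod 11:
  α_1 = 3: Horner steps 1 → 1, so m(3) = 1.
  α_2 = 2: Horner steps 1 → 0, so m(2) = 0.
  α_3 = 4: Horner steps 1 → 2, so m(4) = 2.
  α_4 = 5: Horner steps 1 → 3, so m(5) = 3.
  α_5 = 7: Horner steps 1 → 5, so m(7) = 5.
Codeword c = [1, 0, 2, 3, 5] ∈ F_11^5.


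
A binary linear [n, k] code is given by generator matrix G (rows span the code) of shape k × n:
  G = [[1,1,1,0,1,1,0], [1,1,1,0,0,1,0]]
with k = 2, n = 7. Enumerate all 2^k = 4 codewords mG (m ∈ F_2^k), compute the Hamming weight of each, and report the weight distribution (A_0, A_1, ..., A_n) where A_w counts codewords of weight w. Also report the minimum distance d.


Weight distribution: A_0 = 1, A_1 = 1, A_4 = 1, A_5 = 1. Minimum distance d = 1.

Enumerate all 2^2 = 4 messages m ∈ F_2^2.
For each, compute codeword c = mG in F_2^7, then tally its weight.
  m = 00 → c = 0000000, weight = 0.
  m = 10 → c = 1110110, weight = 5.
  m = 01 → c = 1110010, weight = 4.
  m = 11 → c = 0000100, weight = 1.
Tally weights:
  weight 0: 1 codewords.
  weight 1: 1 codewords.
  weight 4: 1 codewords.
  weight 5: 1 codewords.
Minimum distance d = smallest w > 0 with A_w > 0 = 1.
Sanity: Σ A_w = 4 = 2^2 = 4 ✓.


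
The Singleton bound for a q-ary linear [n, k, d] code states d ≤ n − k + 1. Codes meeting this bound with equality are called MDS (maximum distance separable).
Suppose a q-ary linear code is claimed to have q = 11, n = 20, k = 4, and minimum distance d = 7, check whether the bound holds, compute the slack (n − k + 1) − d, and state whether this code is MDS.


Singleton RHS = n − k + 1 = 17, slack = 10, bound satisfied, not MDS.

Singleton bound: d ≤ n − k + 1.
Here n = 20, k = 4, so n − k + 1 = 17.
Given d = 7, check d ≤ 17: YES.
Slack = (n − k + 1) − d = 10.
The code is NOT MDS (slack = 10 > 0).
Description: the claimed parameters are [20, 4, 7]_11; such a code would be non-MDS.


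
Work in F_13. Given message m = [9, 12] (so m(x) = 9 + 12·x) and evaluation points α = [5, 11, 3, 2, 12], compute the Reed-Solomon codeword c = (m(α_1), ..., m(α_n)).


c = [4, 11, 6, 7, 10]

Message polynomial: m(x) = 9 + 12·x (mod 13).
For each evaluation point α_i, compute m(α_i) mod 13:
  α_1 = 5: Horner steps 12 → 4, so m(5) = 4.
  α_2 = 11: Horner steps 12 → 11, so m(11) = 11.
  α_3 = 3: Horner steps 12 → 6, so m(3) = 6.
  α_4 = 2: Horner steps 12 → 7, so m(2) = 7.
  α_5 = 12: Horner steps 12 → 10, so m(12) = 10.
Codeword c = [4, 11, 6, 7, 10] ∈ F_13^5.
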